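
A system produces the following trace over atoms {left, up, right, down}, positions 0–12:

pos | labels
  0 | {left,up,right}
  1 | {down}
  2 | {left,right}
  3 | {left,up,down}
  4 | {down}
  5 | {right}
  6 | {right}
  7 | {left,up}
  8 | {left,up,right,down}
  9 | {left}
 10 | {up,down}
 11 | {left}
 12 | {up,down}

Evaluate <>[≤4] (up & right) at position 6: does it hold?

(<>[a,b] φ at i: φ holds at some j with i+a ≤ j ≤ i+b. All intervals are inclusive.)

Check (up & right) at each j in [6,10]:
  j=6: false
  j=7: false
  j=8: true
  j=9: false
  j=10: false
Found at j=8 → formula holds.

Yes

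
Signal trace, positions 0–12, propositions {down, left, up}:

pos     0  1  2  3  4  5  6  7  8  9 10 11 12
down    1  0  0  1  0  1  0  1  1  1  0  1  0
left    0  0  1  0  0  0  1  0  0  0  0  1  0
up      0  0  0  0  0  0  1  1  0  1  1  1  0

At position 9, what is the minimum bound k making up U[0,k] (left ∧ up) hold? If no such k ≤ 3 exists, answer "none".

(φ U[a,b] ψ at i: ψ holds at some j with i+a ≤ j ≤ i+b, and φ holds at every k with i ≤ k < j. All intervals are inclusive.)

2

Need earliest j ≥ 9 with (left ∧ up), and up at every k in [9,j-1].
  j=9: rhs fails.
  j=10: rhs fails.
  j=11: rhs holds; lhs holds on [9,10]. k = 2.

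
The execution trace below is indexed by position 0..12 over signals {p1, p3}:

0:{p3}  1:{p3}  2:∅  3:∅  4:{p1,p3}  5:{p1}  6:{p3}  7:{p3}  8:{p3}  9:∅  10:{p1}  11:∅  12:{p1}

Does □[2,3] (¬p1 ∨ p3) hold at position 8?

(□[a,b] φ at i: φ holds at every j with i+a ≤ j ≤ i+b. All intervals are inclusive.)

Check (¬p1 ∨ p3) at every j in [10,11]:
  j=10: false
  j=11: true
Fails at j=10 → formula fails.

Does not hold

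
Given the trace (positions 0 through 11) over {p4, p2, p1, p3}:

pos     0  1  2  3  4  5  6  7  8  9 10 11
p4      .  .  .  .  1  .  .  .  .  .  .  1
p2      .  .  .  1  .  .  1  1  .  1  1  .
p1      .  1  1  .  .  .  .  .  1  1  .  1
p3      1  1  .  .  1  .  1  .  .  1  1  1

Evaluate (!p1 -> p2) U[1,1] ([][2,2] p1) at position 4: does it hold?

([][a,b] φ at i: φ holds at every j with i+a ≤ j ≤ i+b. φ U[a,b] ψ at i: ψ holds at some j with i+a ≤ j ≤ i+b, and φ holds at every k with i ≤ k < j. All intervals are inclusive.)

No

Need some j in [5,5] with [][2,2] p1, and (!p1 -> p2) at every k in [4,j-1].
  j=5: [][2,2] p1 — fails at 7.
No j in the window works → until fails.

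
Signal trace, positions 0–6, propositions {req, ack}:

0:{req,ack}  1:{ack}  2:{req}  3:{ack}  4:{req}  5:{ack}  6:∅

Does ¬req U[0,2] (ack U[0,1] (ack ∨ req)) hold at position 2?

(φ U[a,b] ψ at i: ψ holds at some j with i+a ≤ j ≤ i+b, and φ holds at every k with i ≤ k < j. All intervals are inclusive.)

Need some j in [2,4] with (ack U[0,1] (ack ∨ req)), and ¬req at every k in [2,j-1].
  j=2: (ack U[0,1] (ack ∨ req)) holds; no prefix to check → satisfied.

Holds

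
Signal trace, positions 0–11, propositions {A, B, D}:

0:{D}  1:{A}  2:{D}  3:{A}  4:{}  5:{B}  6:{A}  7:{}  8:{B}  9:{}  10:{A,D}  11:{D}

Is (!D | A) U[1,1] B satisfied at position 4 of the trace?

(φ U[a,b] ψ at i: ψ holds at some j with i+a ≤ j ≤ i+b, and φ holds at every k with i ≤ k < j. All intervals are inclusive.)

Need some j in [5,5] with B, and (!D | A) at every k in [4,j-1].
  j=5: B holds; (!D | A) holds at every k in [4,4] → satisfied.

Holds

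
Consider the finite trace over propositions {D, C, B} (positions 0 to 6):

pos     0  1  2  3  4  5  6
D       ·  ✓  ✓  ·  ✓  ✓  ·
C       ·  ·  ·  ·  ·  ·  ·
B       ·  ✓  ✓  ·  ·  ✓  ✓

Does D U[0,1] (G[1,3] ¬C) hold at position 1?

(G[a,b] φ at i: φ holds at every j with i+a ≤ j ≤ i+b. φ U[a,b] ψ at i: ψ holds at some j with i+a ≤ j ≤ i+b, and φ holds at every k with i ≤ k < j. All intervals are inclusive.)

Need some j in [1,2] with G[1,3] ¬C, and D at every k in [1,j-1].
  j=1: G[1,3] ¬C holds; no prefix to check → satisfied.

Holds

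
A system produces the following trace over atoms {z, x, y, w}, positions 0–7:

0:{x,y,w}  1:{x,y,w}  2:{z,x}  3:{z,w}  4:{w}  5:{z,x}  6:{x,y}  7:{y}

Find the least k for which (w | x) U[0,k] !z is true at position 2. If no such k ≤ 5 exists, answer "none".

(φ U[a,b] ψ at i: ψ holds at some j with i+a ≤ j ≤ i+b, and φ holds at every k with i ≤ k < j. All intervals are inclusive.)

2

Need earliest j ≥ 2 with !z, and (w | x) at every k in [2,j-1].
  j=2: rhs fails.
  j=3: rhs fails.
  j=4: rhs holds; lhs holds on [2,3]. k = 2.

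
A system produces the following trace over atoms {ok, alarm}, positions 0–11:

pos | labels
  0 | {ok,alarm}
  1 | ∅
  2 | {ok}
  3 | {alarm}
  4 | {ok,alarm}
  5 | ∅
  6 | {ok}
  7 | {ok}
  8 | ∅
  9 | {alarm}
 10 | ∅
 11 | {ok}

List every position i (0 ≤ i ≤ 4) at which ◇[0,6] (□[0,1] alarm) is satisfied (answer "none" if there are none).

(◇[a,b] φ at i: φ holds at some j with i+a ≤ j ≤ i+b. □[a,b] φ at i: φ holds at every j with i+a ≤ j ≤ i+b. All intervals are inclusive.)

Evaluate at each i in [0,4]:
  i=0: ✓ (witness j=3)
  i=1: ✓ (witness j=3)
  i=2: ✓ (witness j=3)
  i=3: ✓ (witness j=3)
  i=4: ✗ (none in [4,10])

0, 1, 2, 3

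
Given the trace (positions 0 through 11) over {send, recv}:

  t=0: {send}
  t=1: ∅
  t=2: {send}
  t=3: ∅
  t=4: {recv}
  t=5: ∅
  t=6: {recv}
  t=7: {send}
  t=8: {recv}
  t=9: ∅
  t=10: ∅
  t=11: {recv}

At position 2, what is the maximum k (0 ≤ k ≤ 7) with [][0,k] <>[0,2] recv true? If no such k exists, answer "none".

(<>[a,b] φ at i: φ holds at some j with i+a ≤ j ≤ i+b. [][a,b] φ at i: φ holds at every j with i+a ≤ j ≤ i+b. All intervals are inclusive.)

<>[0,2] recv must hold from j=2 onward; find where it first fails.
  j=2: holds
  j=3: holds
  j=4: holds
  j=5: holds
  j=6: holds
  j=7: holds
  j=8: holds
  j=9: holds
Holds through j=9; largest k = 7.

7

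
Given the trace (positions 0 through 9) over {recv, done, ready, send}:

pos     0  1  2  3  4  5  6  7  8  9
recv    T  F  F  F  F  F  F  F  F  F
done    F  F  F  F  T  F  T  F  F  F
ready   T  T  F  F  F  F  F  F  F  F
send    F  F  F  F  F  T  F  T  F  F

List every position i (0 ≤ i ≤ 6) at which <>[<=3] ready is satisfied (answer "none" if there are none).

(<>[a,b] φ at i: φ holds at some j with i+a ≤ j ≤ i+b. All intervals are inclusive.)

Evaluate at each i in [0,6]:
  i=0: ✓ (witness j=0)
  i=1: ✓ (witness j=1)
  i=2: ✗ (none in [2,5])
  i=3: ✗ (none in [3,6])
  i=4: ✗ (none in [4,7])
  i=5: ✗ (none in [5,8])
  i=6: ✗ (none in [6,9])

0, 1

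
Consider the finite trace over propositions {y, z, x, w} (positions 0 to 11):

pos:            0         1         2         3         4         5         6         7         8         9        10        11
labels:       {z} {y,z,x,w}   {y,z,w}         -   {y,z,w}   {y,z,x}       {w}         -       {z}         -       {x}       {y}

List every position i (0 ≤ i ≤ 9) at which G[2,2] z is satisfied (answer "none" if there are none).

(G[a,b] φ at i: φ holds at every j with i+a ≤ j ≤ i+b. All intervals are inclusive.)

Evaluate at each i in [0,9]:
  i=0: ✓ (all of [2,2])
  i=1: ✗ (fails at j=3)
  i=2: ✓ (all of [4,4])
  i=3: ✓ (all of [5,5])
  i=4: ✗ (fails at j=6)
  i=5: ✗ (fails at j=7)
  i=6: ✓ (all of [8,8])
  i=7: ✗ (fails at j=9)
  i=8: ✗ (fails at j=10)
  i=9: ✗ (fails at j=11)

0, 2, 3, 6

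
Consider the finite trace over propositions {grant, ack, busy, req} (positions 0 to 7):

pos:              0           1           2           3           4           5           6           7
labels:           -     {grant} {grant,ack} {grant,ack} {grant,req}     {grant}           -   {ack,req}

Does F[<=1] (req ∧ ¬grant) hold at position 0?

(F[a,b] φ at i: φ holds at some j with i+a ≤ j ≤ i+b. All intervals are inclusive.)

Check (req ∧ ¬grant) at each j in [0,1]:
  j=0: false
  j=1: false
No position in the window satisfies it → formula fails.

False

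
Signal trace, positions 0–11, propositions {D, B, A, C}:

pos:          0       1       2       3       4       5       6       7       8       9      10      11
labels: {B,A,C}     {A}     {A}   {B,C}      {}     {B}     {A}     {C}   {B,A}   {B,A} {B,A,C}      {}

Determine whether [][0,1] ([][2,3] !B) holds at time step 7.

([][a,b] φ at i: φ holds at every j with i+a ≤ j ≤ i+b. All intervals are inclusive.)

Does not hold

Check [][2,3] !B at every j in [7,8]:
  j=7: fails at 9
  j=8: fails at 10
Fails at j=7 → formula fails.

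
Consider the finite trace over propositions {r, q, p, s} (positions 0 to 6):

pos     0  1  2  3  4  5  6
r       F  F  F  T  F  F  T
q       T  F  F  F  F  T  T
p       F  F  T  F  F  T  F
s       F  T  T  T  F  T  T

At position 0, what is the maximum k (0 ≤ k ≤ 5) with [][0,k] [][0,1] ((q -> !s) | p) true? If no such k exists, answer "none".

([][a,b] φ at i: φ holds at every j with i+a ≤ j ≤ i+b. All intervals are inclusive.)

4

[][0,1] ((q -> !s) | p) must hold from j=0 onward; find where it first fails.
  j=0: holds
  j=1: holds
  j=2: holds
  j=3: holds
  j=4: holds
  j=5: fails
Holds on [0,4], so largest k = 4.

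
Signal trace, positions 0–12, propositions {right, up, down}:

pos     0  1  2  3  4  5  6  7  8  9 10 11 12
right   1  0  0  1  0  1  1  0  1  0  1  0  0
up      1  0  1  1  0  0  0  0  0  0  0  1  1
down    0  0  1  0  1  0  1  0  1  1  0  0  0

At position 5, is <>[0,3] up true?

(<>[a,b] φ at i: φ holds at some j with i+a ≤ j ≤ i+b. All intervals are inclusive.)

No

Check up at each j in [5,8]:
  j=5: false
  j=6: false
  j=7: false
  j=8: false
No position in the window satisfies it → formula fails.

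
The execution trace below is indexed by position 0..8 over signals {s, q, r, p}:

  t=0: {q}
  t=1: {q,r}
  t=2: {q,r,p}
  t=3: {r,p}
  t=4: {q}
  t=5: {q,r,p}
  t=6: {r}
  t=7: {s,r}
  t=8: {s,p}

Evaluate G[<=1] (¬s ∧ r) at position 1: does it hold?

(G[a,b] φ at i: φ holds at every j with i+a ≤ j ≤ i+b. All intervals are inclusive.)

Check (¬s ∧ r) at every j in [1,2]:
  j=1: true
  j=2: true
All positions satisfy it → formula holds.

Yes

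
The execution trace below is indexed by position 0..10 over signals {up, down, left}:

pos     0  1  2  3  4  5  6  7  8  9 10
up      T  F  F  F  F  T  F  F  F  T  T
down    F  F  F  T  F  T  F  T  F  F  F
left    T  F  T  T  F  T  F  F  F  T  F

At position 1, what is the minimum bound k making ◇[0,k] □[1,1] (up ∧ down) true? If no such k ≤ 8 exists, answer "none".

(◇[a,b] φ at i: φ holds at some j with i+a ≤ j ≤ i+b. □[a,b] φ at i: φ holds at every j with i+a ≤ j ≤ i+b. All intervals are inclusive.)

Scan j = 1,2,… for □[1,1] (up ∧ down):
  j=1: fails
  j=2: fails
  j=3: fails
  j=4: holds
First hit at j=4, so smallest k = 4-1 = 3.

3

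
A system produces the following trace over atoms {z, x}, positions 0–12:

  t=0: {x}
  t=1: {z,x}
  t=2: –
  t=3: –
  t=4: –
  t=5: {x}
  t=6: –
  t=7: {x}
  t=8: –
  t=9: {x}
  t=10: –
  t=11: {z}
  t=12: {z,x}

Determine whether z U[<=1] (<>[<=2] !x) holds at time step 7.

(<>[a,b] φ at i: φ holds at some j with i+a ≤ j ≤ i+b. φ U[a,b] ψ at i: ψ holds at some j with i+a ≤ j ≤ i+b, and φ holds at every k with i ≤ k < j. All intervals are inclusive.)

Need some j in [7,8] with <>[<=2] !x, and z at every k in [7,j-1].
  j=7: <>[<=2] !x holds; no prefix to check → satisfied.

Holds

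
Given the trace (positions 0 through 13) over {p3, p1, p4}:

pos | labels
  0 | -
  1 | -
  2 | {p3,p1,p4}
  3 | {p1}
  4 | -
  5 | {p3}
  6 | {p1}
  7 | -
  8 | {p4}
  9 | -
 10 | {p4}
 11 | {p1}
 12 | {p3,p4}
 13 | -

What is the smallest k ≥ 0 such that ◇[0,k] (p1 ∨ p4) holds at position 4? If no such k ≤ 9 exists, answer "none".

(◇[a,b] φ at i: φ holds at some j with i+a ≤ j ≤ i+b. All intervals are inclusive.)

Scan j = 4,5,… for (p1 ∨ p4):
  j=4: fails
  j=5: fails
  j=6: holds
First hit at j=6, so smallest k = 6-4 = 2.

2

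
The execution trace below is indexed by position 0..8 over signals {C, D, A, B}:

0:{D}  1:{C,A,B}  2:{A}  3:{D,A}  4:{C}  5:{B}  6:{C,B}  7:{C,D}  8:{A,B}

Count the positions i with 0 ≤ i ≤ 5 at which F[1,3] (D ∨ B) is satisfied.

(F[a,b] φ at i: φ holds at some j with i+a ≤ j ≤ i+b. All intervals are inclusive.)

6

Evaluate at each i in [0,5]:
  i=0: ✓ (witness j=1)
  i=1: ✓ (witness j=3)
  i=2: ✓ (witness j=3)
  i=3: ✓ (witness j=5)
  i=4: ✓ (witness j=5)
  i=5: ✓ (witness j=6)
Positions where it holds: {0, 1, 2, 3, 4, 5} → 6.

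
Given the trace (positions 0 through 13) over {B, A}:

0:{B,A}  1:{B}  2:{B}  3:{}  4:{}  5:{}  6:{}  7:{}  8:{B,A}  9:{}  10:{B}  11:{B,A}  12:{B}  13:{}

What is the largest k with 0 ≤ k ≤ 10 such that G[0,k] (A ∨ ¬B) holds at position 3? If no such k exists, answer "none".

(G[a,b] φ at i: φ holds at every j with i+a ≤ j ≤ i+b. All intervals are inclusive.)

6

(A ∨ ¬B) must hold from j=3 onward; find where it first fails.
  j=3: holds
  j=4: holds
  j=5: holds
  j=6: holds
  j=7: holds
  j=8: holds
  j=9: holds
  j=10: fails
Holds on [3,9], so largest k = 6.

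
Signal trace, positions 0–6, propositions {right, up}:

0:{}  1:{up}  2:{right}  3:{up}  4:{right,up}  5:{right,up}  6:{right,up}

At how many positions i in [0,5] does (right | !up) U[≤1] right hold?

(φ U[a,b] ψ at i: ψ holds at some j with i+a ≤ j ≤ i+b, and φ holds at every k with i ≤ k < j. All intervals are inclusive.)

Evaluate at each i in [0,5]:
  i=0: ✗ (no rhs in [0,1])
  i=1: ✗ (lhs fails at k=1 before rhs at j=2)
  i=2: ✓ (rhs at j=2)
  i=3: ✗ (lhs fails at k=3 before rhs at j=4)
  i=4: ✓ (rhs at j=4)
  i=5: ✓ (rhs at j=5)
Positions where it holds: {2, 4, 5} → 3.

3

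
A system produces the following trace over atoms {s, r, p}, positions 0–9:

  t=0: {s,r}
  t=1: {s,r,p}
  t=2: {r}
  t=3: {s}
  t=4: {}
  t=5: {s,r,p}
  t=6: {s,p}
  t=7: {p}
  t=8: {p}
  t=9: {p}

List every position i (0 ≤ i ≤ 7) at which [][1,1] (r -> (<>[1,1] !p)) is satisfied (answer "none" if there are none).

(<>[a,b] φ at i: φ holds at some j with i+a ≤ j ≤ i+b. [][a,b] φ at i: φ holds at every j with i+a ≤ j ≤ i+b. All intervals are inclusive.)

0, 1, 2, 3, 5, 6, 7

Evaluate at each i in [0,7]:
  i=0: ✓ (all of [1,1])
  i=1: ✓ (all of [2,2])
  i=2: ✓ (all of [3,3])
  i=3: ✓ (all of [4,4])
  i=4: ✗ (fails at j=5)
  i=5: ✓ (all of [6,6])
  i=6: ✓ (all of [7,7])
  i=7: ✓ (all of [8,8])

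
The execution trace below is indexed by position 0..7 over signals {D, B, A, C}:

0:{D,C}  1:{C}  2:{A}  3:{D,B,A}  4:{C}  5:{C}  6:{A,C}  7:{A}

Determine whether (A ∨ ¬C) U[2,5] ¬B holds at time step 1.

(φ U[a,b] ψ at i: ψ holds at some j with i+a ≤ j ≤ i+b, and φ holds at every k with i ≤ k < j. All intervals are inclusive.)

No

Need some j in [3,6] with ¬B, and (A ∨ ¬C) at every k in [1,j-1].
  j=3: ¬B false.
  j=4: ¬B holds, but (A ∨ ¬C) fails at k=1 → not this j.
  j=5: ¬B holds, but (A ∨ ¬C) fails at k=1 → not this j.
  j=6: ¬B holds, but (A ∨ ¬C) fails at k=1 → not this j.
No j in the window works → until fails.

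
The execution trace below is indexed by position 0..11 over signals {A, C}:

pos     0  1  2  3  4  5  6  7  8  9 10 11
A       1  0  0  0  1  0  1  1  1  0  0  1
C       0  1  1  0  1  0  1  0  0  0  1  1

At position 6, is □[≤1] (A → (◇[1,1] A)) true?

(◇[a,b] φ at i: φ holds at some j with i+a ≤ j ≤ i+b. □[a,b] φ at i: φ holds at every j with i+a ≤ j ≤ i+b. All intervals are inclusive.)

Check (A → (◇[1,1] A)) at every j in [6,7]:
  j=6: antecedent true; consequent holds (witness at 7) → ✓
  j=7: antecedent true; consequent holds (witness at 8) → ✓
All positions satisfy it → formula holds.

Yes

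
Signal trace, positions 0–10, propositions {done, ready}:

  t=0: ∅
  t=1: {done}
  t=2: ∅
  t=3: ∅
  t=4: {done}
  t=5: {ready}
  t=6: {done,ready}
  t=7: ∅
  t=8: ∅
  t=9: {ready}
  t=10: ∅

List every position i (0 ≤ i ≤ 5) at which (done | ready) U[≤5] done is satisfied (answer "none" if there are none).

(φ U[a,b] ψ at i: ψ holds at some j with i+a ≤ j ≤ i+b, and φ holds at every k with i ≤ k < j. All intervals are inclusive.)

1, 4, 5

Evaluate at each i in [0,5]:
  i=0: ✗ (lhs fails at k=0 before rhs at j=1)
  i=1: ✓ (rhs at j=1)
  i=2: ✗ (lhs fails at k=2 before rhs at j=4)
  i=3: ✗ (lhs fails at k=3 before rhs at j=4)
  i=4: ✓ (rhs at j=4)
  i=5: ✓ (rhs at j=6; lhs holds on [5,5])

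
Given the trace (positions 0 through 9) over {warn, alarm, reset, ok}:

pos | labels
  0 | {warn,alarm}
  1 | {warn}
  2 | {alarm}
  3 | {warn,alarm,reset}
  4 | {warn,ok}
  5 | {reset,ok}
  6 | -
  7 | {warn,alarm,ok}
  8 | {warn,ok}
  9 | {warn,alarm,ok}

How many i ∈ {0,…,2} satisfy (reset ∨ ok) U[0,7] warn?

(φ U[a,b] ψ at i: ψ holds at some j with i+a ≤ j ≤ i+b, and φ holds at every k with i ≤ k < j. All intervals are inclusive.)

Evaluate at each i in [0,2]:
  i=0: ✓ (rhs at j=0)
  i=1: ✓ (rhs at j=1)
  i=2: ✗ (lhs fails at k=2 before rhs at j=3)
Positions where it holds: {0, 1} → 2.

2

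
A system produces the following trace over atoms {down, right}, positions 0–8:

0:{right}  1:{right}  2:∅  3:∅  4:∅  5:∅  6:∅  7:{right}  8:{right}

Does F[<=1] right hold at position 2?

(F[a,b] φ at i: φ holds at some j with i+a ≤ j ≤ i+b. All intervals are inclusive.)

Check right at each j in [2,3]:
  j=2: false
  j=3: false
No position in the window satisfies it → formula fails.

False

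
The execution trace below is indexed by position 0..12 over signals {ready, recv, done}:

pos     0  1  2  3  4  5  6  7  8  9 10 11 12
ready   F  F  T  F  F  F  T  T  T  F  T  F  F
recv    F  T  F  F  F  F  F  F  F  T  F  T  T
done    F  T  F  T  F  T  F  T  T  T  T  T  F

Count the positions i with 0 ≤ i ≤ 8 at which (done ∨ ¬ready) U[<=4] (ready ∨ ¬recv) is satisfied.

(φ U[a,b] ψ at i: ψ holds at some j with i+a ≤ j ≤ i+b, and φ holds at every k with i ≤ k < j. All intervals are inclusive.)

Evaluate at each i in [0,8]:
  i=0: ✓ (rhs at j=0)
  i=1: ✓ (rhs at j=2; lhs holds on [1,1])
  i=2: ✓ (rhs at j=2)
  i=3: ✓ (rhs at j=3)
  i=4: ✓ (rhs at j=4)
  i=5: ✓ (rhs at j=5)
  i=6: ✓ (rhs at j=6)
  i=7: ✓ (rhs at j=7)
  i=8: ✓ (rhs at j=8)
Positions where it holds: {0, 1, 2, 3, 4, 5, 6, 7, 8} → 9.

9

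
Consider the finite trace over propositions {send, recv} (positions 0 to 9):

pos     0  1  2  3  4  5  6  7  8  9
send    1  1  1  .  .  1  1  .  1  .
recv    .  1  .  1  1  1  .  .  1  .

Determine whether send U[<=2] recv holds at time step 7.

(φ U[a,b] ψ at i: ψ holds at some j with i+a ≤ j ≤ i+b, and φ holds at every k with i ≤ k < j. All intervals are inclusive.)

Need some j in [7,9] with recv, and send at every k in [7,j-1].
  j=7: recv false.
  j=8: recv holds, but send fails at k=7 → not this j.
  j=9: recv false.
No j in the window works → until fails.

No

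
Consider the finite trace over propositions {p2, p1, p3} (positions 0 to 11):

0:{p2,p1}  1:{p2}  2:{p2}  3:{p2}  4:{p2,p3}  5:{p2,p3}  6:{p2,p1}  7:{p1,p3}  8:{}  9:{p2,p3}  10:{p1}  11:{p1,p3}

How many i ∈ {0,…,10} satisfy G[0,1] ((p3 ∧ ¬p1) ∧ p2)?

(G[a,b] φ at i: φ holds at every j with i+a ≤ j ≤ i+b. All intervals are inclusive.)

1

Evaluate at each i in [0,10]:
  i=0: ✗ (fails at j=0)
  i=1: ✗ (fails at j=1)
  i=2: ✗ (fails at j=2)
  i=3: ✗ (fails at j=3)
  i=4: ✓ (all of [4,5])
  i=5: ✗ (fails at j=6)
  i=6: ✗ (fails at j=6)
  i=7: ✗ (fails at j=7)
  i=8: ✗ (fails at j=8)
  i=9: ✗ (fails at j=10)
  i=10: ✗ (fails at j=10)
Positions where it holds: {4} → 1.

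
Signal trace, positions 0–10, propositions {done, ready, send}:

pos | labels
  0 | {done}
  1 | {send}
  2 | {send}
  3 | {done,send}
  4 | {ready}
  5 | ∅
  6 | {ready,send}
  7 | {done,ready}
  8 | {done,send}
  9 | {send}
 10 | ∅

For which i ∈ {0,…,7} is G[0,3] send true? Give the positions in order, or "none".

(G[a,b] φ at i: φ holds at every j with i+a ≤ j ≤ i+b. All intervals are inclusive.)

none

Evaluate at each i in [0,7]:
  i=0: ✗ (fails at j=0)
  i=1: ✗ (fails at j=4)
  i=2: ✗ (fails at j=4)
  i=3: ✗ (fails at j=4)
  i=4: ✗ (fails at j=4)
  i=5: ✗ (fails at j=5)
  i=6: ✗ (fails at j=7)
  i=7: ✗ (fails at j=7)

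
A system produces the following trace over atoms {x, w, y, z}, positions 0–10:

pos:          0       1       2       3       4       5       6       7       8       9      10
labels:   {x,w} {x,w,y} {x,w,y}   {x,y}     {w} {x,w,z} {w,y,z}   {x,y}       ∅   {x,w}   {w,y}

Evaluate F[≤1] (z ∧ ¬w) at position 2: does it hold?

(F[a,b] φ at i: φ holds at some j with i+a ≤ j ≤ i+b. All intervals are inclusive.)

Check (z ∧ ¬w) at each j in [2,3]:
  j=2: false
  j=3: false
No position in the window satisfies it → formula fails.

False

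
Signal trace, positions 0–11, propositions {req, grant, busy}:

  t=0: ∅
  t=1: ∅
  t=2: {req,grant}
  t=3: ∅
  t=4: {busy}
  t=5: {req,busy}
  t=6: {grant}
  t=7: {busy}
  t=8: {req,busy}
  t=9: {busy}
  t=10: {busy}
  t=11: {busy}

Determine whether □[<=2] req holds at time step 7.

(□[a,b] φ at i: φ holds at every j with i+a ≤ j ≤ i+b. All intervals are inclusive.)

Check req at every j in [7,9]:
  j=7: false
  j=8: true
  j=9: false
Fails at j=7 → formula fails.

No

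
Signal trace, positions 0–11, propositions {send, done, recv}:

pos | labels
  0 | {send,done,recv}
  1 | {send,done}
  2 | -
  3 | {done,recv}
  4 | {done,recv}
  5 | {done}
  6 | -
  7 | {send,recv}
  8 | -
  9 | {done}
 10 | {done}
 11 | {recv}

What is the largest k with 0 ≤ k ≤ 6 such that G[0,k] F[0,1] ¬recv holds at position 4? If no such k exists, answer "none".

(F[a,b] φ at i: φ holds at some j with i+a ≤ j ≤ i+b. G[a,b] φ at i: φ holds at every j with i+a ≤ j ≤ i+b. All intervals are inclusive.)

6

F[0,1] ¬recv must hold from j=4 onward; find where it first fails.
  j=4: holds
  j=5: holds
  j=6: holds
  j=7: holds
  j=8: holds
  j=9: holds
  j=10: holds
Holds through j=10; largest k = 6.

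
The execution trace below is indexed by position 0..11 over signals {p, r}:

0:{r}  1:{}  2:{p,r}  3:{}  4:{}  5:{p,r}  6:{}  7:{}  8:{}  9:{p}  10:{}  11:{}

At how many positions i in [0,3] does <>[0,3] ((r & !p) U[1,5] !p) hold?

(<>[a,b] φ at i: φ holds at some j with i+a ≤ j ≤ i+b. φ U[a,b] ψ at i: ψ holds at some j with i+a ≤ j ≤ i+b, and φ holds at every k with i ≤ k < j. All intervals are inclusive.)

1

Evaluate at each i in [0,3]:
  i=0: ✓ (witness j=0)
  i=1: ✗ (none in [1,4])
  i=2: ✗ (none in [2,5])
  i=3: ✗ (none in [3,6])
Positions where it holds: {0} → 1.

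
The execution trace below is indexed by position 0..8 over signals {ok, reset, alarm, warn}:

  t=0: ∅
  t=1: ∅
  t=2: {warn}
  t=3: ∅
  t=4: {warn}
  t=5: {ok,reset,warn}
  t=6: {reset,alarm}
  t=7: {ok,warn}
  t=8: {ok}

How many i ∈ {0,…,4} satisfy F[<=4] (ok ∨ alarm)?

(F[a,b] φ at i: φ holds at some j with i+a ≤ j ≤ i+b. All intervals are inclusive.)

Evaluate at each i in [0,4]:
  i=0: ✗ (none in [0,4])
  i=1: ✓ (witness j=5)
  i=2: ✓ (witness j=5)
  i=3: ✓ (witness j=5)
  i=4: ✓ (witness j=5)
Positions where it holds: {1, 2, 3, 4} → 4.

4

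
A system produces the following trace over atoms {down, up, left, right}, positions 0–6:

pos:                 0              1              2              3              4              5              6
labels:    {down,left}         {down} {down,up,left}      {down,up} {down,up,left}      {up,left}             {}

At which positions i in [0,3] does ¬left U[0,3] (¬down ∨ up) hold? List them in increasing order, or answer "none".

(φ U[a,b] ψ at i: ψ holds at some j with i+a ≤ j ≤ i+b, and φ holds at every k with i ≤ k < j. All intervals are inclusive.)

1, 2, 3

Evaluate at each i in [0,3]:
  i=0: ✗ (lhs fails at k=0 before rhs at j=2)
  i=1: ✓ (rhs at j=2; lhs holds on [1,1])
  i=2: ✓ (rhs at j=2)
  i=3: ✓ (rhs at j=3)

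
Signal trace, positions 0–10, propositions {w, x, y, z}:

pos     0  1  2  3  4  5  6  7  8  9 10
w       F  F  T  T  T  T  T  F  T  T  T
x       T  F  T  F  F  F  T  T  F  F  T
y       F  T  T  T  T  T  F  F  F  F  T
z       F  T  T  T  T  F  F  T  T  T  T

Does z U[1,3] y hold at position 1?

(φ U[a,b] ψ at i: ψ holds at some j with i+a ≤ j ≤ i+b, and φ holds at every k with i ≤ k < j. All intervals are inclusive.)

Need some j in [2,4] with y, and z at every k in [1,j-1].
  j=2: y holds; z holds at every k in [1,1] → satisfied.

True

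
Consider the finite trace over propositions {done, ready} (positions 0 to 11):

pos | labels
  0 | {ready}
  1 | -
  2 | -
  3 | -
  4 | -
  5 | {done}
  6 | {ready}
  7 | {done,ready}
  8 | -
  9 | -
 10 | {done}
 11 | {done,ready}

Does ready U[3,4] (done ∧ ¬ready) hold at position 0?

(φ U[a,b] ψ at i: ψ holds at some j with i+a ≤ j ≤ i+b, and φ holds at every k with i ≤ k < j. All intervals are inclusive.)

Need some j in [3,4] with (done ∧ ¬ready), and ready at every k in [0,j-1].
  j=3: (done ∧ ¬ready) false.
  j=4: (done ∧ ¬ready) false.
No j in the window works → until fails.

No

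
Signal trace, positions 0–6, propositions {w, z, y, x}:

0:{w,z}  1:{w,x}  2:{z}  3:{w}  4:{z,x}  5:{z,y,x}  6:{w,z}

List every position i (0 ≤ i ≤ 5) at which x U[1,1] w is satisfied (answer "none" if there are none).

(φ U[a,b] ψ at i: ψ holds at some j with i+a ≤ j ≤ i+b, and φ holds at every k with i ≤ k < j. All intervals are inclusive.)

5

Evaluate at each i in [0,5]:
  i=0: ✗ (lhs fails at k=0 before rhs at j=1)
  i=1: ✗ (no rhs in [2,2])
  i=2: ✗ (lhs fails at k=2 before rhs at j=3)
  i=3: ✗ (no rhs in [4,4])
  i=4: ✗ (no rhs in [5,5])
  i=5: ✓ (rhs at j=6; lhs holds on [5,5])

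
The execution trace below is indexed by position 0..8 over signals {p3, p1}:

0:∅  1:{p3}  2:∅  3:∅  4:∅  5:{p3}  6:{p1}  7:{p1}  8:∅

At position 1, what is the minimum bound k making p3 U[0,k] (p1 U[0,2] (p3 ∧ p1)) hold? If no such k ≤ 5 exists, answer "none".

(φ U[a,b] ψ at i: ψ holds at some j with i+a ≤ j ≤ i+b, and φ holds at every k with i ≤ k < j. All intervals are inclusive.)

none

Need earliest j ≥ 1 with (p1 U[0,2] (p3 ∧ p1)), and p3 at every k in [1,j-1].
  j=1: rhs fails.
  j=2: rhs fails.
  j=3: rhs fails.
  j=4: rhs fails.
  j=5: rhs fails.
  j=6: rhs fails.
No witness within the range → none.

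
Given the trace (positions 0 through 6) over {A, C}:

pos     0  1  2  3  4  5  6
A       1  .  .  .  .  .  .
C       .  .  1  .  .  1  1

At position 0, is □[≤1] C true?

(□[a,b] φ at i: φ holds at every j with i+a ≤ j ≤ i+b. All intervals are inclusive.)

Check C at every j in [0,1]:
  j=0: false
  j=1: false
Fails at j=0 → formula fails.

No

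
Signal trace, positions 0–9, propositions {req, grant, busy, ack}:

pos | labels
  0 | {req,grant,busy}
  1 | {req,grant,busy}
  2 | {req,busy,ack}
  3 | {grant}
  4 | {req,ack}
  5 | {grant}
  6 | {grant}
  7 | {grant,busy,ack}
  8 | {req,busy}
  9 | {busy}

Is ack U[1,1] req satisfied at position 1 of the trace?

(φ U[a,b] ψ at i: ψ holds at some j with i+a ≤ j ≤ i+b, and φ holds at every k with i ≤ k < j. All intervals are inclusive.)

Need some j in [2,2] with req, and ack at every k in [1,j-1].
  j=2: req holds, but ack fails at k=1 → not this j.
No j in the window works → until fails.

Does not hold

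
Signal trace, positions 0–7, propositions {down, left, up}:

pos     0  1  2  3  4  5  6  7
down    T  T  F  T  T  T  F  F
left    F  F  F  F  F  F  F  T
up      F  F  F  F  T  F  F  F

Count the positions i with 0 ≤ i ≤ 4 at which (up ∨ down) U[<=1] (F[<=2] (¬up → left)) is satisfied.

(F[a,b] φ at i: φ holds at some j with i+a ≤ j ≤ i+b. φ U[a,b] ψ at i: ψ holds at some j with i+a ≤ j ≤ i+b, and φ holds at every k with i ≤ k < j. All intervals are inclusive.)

Evaluate at each i in [0,4]:
  i=0: ✗ (no rhs in [0,1])
  i=1: ✓ (rhs at j=2; lhs holds on [1,1])
  i=2: ✓ (rhs at j=2)
  i=3: ✓ (rhs at j=3)
  i=4: ✓ (rhs at j=4)
Positions where it holds: {1, 2, 3, 4} → 4.

4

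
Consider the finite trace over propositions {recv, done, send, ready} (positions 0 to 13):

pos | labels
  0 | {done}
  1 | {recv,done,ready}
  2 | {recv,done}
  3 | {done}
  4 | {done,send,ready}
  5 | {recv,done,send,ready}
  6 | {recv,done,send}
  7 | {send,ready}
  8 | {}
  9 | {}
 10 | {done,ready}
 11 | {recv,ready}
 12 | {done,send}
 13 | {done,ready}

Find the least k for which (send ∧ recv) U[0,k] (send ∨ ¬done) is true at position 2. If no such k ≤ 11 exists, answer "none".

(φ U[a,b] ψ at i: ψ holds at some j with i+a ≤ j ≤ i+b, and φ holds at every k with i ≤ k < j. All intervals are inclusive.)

Need earliest j ≥ 2 with (send ∨ ¬done), and (send ∧ recv) at every k in [2,j-1].
  j=2: rhs fails.
  j=3: rhs fails.
  j=4: rhs holds but lhs fails at k=2.
  j=5: rhs holds but lhs fails at k=2.
  j=6: rhs holds but lhs fails at k=2.
  j=7: rhs holds but lhs fails at k=2.
  j=8: rhs holds but lhs fails at k=2.
  j=9: rhs holds but lhs fails at k=2.
  j=10: rhs fails.
  j=11: rhs holds but lhs fails at k=2.
  j=12: rhs holds but lhs fails at k=2.
  j=13: rhs fails.
No witness within the range → none.

none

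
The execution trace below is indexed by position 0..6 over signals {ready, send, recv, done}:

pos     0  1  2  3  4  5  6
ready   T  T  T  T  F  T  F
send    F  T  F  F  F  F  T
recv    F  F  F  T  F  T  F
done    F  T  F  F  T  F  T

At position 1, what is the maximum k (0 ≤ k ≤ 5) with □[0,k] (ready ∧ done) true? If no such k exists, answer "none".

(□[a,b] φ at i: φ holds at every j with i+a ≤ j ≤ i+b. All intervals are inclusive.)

0

(ready ∧ done) must hold from j=1 onward; find where it first fails.
  j=1: holds
  j=2: fails
Holds on [1,1], so largest k = 0.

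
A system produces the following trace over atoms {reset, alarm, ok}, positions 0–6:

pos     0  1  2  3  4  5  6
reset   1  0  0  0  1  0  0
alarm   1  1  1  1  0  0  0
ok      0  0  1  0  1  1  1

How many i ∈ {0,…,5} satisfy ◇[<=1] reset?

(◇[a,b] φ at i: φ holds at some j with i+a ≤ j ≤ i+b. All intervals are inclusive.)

3

Evaluate at each i in [0,5]:
  i=0: ✓ (witness j=0)
  i=1: ✗ (none in [1,2])
  i=2: ✗ (none in [2,3])
  i=3: ✓ (witness j=4)
  i=4: ✓ (witness j=4)
  i=5: ✗ (none in [5,6])
Positions where it holds: {0, 3, 4} → 3.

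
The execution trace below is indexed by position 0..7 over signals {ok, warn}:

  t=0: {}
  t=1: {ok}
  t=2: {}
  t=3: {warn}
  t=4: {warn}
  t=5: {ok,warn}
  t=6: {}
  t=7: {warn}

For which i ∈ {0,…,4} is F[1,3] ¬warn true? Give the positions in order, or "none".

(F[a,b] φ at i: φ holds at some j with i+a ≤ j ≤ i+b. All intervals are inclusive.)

0, 1, 3, 4

Evaluate at each i in [0,4]:
  i=0: ✓ (witness j=1)
  i=1: ✓ (witness j=2)
  i=2: ✗ (none in [3,5])
  i=3: ✓ (witness j=6)
  i=4: ✓ (witness j=6)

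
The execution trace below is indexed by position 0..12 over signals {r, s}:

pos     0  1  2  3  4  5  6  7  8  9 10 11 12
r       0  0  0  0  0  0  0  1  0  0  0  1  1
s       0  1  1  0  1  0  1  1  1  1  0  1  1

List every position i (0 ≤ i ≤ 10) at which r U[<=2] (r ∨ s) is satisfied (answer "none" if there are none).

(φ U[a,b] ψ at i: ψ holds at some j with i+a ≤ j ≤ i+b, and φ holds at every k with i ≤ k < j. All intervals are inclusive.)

Evaluate at each i in [0,10]:
  i=0: ✗ (lhs fails at k=0 before rhs at j=1)
  i=1: ✓ (rhs at j=1)
  i=2: ✓ (rhs at j=2)
  i=3: ✗ (lhs fails at k=3 before rhs at j=4)
  i=4: ✓ (rhs at j=4)
  i=5: ✗ (lhs fails at k=5 before rhs at j=6)
  i=6: ✓ (rhs at j=6)
  i=7: ✓ (rhs at j=7)
  i=8: ✓ (rhs at j=8)
  i=9: ✓ (rhs at j=9)
  i=10: ✗ (lhs fails at k=10 before rhs at j=11)

1, 2, 4, 6, 7, 8, 9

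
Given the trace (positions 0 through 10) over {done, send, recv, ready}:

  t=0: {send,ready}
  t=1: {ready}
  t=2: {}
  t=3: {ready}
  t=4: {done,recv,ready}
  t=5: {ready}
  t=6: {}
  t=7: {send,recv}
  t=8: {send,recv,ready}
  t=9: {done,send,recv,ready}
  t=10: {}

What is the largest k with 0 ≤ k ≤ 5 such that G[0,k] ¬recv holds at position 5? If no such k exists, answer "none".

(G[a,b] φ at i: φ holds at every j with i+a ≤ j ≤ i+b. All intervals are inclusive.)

1

¬recv must hold from j=5 onward; find where it first fails.
  j=5: holds
  j=6: holds
  j=7: fails
Holds on [5,6], so largest k = 1.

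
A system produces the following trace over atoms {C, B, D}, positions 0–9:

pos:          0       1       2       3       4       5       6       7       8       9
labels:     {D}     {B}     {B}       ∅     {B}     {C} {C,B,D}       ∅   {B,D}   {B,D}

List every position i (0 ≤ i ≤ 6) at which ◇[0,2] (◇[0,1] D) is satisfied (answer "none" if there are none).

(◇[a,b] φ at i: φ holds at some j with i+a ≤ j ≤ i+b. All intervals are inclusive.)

0, 3, 4, 5, 6

Evaluate at each i in [0,6]:
  i=0: ✓ (witness j=0)
  i=1: ✗ (none in [1,3])
  i=2: ✗ (none in [2,4])
  i=3: ✓ (witness j=5)
  i=4: ✓ (witness j=5)
  i=5: ✓ (witness j=5)
  i=6: ✓ (witness j=6)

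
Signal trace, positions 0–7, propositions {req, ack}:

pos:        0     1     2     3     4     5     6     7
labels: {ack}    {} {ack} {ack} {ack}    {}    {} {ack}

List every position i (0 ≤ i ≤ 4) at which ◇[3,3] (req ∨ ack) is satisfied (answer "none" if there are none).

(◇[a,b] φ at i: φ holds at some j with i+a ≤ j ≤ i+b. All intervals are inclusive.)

0, 1, 4

Evaluate at each i in [0,4]:
  i=0: ✓ (witness j=3)
  i=1: ✓ (witness j=4)
  i=2: ✗ (none in [5,5])
  i=3: ✗ (none in [6,6])
  i=4: ✓ (witness j=7)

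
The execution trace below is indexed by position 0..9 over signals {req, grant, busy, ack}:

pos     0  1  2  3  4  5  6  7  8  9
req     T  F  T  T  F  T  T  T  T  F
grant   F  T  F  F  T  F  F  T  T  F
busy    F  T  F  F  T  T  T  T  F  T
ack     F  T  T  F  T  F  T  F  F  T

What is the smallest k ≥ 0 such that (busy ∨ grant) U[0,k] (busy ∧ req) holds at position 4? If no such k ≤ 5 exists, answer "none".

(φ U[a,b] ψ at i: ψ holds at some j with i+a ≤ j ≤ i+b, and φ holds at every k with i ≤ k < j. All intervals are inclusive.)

Need earliest j ≥ 4 with (busy ∧ req), and (busy ∨ grant) at every k in [4,j-1].
  j=4: rhs fails.
  j=5: rhs holds; lhs holds on [4,4]. k = 1.

1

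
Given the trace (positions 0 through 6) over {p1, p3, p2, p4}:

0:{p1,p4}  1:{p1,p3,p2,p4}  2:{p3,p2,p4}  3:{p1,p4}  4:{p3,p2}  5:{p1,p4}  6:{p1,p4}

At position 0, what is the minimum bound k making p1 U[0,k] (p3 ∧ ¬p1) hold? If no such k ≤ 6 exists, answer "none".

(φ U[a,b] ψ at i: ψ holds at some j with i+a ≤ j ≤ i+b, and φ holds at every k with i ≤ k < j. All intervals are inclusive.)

2

Need earliest j ≥ 0 with (p3 ∧ ¬p1), and p1 at every k in [0,j-1].
  j=0: rhs fails.
  j=1: rhs fails.
  j=2: rhs holds; lhs holds on [0,1]. k = 2.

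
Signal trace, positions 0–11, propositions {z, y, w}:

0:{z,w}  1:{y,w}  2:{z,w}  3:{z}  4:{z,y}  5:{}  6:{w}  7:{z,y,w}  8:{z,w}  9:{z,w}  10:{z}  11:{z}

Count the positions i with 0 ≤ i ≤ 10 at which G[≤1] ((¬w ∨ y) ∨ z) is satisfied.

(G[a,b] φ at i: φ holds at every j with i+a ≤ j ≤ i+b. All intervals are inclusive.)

Evaluate at each i in [0,10]:
  i=0: ✓ (all of [0,1])
  i=1: ✓ (all of [1,2])
  i=2: ✓ (all of [2,3])
  i=3: ✓ (all of [3,4])
  i=4: ✓ (all of [4,5])
  i=5: ✗ (fails at j=6)
  i=6: ✗ (fails at j=6)
  i=7: ✓ (all of [7,8])
  i=8: ✓ (all of [8,9])
  i=9: ✓ (all of [9,10])
  i=10: ✓ (all of [10,11])
Positions where it holds: {0, 1, 2, 3, 4, 7, 8, 9, 10} → 9.

9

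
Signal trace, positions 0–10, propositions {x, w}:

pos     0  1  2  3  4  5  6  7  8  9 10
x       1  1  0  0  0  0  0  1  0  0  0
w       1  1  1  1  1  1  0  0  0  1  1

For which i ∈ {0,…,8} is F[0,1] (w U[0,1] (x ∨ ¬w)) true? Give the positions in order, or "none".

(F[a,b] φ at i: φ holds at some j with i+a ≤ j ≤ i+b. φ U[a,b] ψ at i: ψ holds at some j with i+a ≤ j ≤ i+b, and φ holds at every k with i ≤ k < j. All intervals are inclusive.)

Evaluate at each i in [0,8]:
  i=0: ✓ (witness j=0)
  i=1: ✓ (witness j=1)
  i=2: ✗ (none in [2,3])
  i=3: ✗ (none in [3,4])
  i=4: ✓ (witness j=5)
  i=5: ✓ (witness j=5)
  i=6: ✓ (witness j=6)
  i=7: ✓ (witness j=7)
  i=8: ✓ (witness j=8)

0, 1, 4, 5, 6, 7, 8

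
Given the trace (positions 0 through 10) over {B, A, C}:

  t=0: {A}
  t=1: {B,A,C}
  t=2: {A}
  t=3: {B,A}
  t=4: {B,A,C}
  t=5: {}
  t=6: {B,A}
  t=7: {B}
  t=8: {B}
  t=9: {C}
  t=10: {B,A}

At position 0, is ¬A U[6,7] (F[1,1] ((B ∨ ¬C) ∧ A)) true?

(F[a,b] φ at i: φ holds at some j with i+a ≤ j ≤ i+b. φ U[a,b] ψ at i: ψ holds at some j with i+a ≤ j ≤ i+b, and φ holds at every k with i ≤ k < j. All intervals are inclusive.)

False

Need some j in [6,7] with F[1,1] ((B ∨ ¬C) ∧ A), and ¬A at every k in [0,j-1].
  j=6: F[1,1] ((B ∨ ¬C) ∧ A) — fails (none in [7,7]).
  j=7: F[1,1] ((B ∨ ¬C) ∧ A) — fails (none in [8,8]).
No j in the window works → until fails.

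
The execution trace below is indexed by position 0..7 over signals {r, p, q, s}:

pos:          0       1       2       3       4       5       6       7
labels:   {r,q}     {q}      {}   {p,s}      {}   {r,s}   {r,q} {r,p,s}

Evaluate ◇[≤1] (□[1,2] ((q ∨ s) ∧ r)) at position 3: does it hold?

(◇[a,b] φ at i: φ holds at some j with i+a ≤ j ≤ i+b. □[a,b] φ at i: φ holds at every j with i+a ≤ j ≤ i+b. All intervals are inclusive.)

Check □[1,2] ((q ∨ s) ∧ r) at each j in [3,4]:
  j=3: fails at 4
  j=4: holds on [5,6]
Found at j=4 → formula holds.

True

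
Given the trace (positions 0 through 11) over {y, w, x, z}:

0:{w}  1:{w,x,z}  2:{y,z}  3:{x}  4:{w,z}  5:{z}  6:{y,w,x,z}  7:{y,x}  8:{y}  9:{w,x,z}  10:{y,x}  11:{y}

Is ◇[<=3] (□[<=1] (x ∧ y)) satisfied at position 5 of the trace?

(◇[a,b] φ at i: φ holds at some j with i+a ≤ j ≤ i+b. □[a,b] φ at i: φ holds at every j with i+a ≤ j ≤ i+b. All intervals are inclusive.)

Check □[<=1] (x ∧ y) at each j in [5,8]:
  j=5: fails at 5
  j=6: holds on [6,7]
  j=7: fails at 8
  j=8: fails at 8
Found at j=6 → formula holds.

Holds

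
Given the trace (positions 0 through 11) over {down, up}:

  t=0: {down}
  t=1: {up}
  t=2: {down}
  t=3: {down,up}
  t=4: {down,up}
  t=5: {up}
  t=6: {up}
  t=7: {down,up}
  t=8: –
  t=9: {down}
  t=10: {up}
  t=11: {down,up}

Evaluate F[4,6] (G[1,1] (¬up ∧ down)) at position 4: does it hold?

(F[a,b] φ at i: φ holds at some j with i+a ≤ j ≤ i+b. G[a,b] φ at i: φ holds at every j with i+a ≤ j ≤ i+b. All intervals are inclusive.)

Yes

Check G[1,1] (¬up ∧ down) at each j in [8,10]:
  j=8: holds on [9,9]
  j=9: fails at 10
  j=10: fails at 11
Found at j=8 → formula holds.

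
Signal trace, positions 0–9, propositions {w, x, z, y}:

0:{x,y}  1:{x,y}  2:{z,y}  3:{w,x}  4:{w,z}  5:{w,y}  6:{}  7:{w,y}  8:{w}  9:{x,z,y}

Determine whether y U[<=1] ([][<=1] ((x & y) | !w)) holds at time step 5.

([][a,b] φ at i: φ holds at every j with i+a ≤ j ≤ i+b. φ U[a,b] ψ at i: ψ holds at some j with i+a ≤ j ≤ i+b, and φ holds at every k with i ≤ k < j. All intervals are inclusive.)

Need some j in [5,6] with [][<=1] ((x & y) | !w), and y at every k in [5,j-1].
  j=5: [][<=1] ((x & y) | !w) — fails at 5.
  j=6: [][<=1] ((x & y) | !w) — fails at 7.
No j in the window works → until fails.

Does not hold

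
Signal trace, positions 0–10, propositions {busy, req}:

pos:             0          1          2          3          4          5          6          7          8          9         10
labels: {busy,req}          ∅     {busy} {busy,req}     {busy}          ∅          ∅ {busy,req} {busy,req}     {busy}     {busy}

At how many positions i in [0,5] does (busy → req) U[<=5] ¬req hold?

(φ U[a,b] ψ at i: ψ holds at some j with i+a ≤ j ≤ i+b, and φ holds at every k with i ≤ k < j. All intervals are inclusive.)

6

Evaluate at each i in [0,5]:
  i=0: ✓ (rhs at j=1; lhs holds on [0,0])
  i=1: ✓ (rhs at j=1)
  i=2: ✓ (rhs at j=2)
  i=3: ✓ (rhs at j=4; lhs holds on [3,3])
  i=4: ✓ (rhs at j=4)
  i=5: ✓ (rhs at j=5)
Positions where it holds: {0, 1, 2, 3, 4, 5} → 6.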